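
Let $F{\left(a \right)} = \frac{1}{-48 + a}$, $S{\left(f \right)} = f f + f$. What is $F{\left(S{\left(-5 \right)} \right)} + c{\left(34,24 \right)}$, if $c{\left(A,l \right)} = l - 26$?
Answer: $- \frac{57}{28} \approx -2.0357$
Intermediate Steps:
$S{\left(f \right)} = f + f^{2}$ ($S{\left(f \right)} = f^{2} + f = f + f^{2}$)
$c{\left(A,l \right)} = -26 + l$ ($c{\left(A,l \right)} = l - 26 = -26 + l$)
$F{\left(S{\left(-5 \right)} \right)} + c{\left(34,24 \right)} = \frac{1}{-48 - 5 \left(1 - 5\right)} + \left(-26 + 24\right) = \frac{1}{-48 - -20} - 2 = \frac{1}{-48 + 20} - 2 = \frac{1}{-28} - 2 = - \frac{1}{28} - 2 = - \frac{57}{28}$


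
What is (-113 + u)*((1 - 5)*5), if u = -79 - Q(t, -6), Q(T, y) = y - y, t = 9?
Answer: 3840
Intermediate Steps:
Q(T, y) = 0
u = -79 (u = -79 - 1*0 = -79 + 0 = -79)
(-113 + u)*((1 - 5)*5) = (-113 - 79)*((1 - 5)*5) = -(-768)*5 = -192*(-20) = 3840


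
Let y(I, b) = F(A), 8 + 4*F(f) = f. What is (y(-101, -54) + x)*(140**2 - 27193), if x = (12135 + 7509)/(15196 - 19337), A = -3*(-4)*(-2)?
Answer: 400697796/4141 ≈ 96764.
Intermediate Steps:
A = -24 (A = 12*(-2) = -24)
x = -19644/4141 (x = 19644/(-4141) = 19644*(-1/4141) = -19644/4141 ≈ -4.7438)
F(f) = -2 + f/4
y(I, b) = -8 (y(I, b) = -2 + (1/4)*(-24) = -2 - 6 = -8)
(y(-101, -54) + x)*(140**2 - 27193) = (-8 - 19644/4141)*(140**2 - 27193) = -52772*(19600 - 27193)/4141 = -52772/4141*(-7593) = 400697796/4141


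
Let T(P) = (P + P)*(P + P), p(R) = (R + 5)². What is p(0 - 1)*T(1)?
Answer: 64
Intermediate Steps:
p(R) = (5 + R)²
T(P) = 4*P² (T(P) = (2*P)*(2*P) = 4*P²)
p(0 - 1)*T(1) = (5 + (0 - 1))²*(4*1²) = (5 - 1)²*(4*1) = 4²*4 = 16*4 = 64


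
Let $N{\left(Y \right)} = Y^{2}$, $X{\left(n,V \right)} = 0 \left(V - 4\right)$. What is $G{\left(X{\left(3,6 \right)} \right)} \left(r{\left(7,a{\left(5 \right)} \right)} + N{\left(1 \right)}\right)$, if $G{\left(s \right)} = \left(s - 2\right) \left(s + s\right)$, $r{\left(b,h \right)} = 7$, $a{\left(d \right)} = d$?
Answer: $0$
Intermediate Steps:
$X{\left(n,V \right)} = 0$ ($X{\left(n,V \right)} = 0 \left(-4 + V\right) = 0$)
$G{\left(s \right)} = 2 s \left(-2 + s\right)$ ($G{\left(s \right)} = \left(-2 + s\right) 2 s = 2 s \left(-2 + s\right)$)
$G{\left(X{\left(3,6 \right)} \right)} \left(r{\left(7,a{\left(5 \right)} \right)} + N{\left(1 \right)}\right) = 2 \cdot 0 \left(-2 + 0\right) \left(7 + 1^{2}\right) = 2 \cdot 0 \left(-2\right) \left(7 + 1\right) = 0 \cdot 8 = 0$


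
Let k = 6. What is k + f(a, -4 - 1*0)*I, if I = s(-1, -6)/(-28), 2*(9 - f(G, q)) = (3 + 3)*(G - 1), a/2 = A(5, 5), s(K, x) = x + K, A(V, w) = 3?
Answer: 9/2 ≈ 4.5000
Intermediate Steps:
s(K, x) = K + x
a = 6 (a = 2*3 = 6)
f(G, q) = 12 - 3*G (f(G, q) = 9 - (3 + 3)*(G - 1)/2 = 9 - 3*(-1 + G) = 9 - (-6 + 6*G)/2 = 9 + (3 - 3*G) = 12 - 3*G)
I = ¼ (I = (-1 - 6)/(-28) = -7*(-1/28) = ¼ ≈ 0.25000)
k + f(a, -4 - 1*0)*I = 6 + (12 - 3*6)*(¼) = 6 + (12 - 18)*(¼) = 6 - 6*¼ = 6 - 3/2 = 9/2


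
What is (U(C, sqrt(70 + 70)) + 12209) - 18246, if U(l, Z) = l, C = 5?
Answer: -6032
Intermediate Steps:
(U(C, sqrt(70 + 70)) + 12209) - 18246 = (5 + 12209) - 18246 = 12214 - 18246 = -6032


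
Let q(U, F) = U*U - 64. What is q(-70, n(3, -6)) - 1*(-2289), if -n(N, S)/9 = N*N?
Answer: 7125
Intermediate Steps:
n(N, S) = -9*N**2 (n(N, S) = -9*N*N = -9*N**2)
q(U, F) = -64 + U**2 (q(U, F) = U**2 - 64 = -64 + U**2)
q(-70, n(3, -6)) - 1*(-2289) = (-64 + (-70)**2) - 1*(-2289) = (-64 + 4900) + 2289 = 4836 + 2289 = 7125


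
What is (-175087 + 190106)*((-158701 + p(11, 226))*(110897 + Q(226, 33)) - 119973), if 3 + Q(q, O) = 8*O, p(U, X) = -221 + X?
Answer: -264941917663879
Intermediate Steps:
Q(q, O) = -3 + 8*O
(-175087 + 190106)*((-158701 + p(11, 226))*(110897 + Q(226, 33)) - 119973) = (-175087 + 190106)*((-158701 + (-221 + 226))*(110897 + (-3 + 8*33)) - 119973) = 15019*((-158701 + 5)*(110897 + (-3 + 264)) - 119973) = 15019*(-158696*(110897 + 261) - 119973) = 15019*(-158696*111158 - 119973) = 15019*(-17640329968 - 119973) = 15019*(-17640449941) = -264941917663879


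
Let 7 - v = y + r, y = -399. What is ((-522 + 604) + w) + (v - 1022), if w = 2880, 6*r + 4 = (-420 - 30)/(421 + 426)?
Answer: 5963105/2541 ≈ 2346.8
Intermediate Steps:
r = -1919/2541 (r = -⅔ + ((-420 - 30)/(421 + 426))/6 = -⅔ + (-450/847)/6 = -⅔ + (-450*1/847)/6 = -⅔ + (⅙)*(-450/847) = -⅔ - 75/847 = -1919/2541 ≈ -0.75521)
v = 1033565/2541 (v = 7 - (-399 - 1919/2541) = 7 - 1*(-1015778/2541) = 7 + 1015778/2541 = 1033565/2541 ≈ 406.76)
((-522 + 604) + w) + (v - 1022) = ((-522 + 604) + 2880) + (1033565/2541 - 1022) = (82 + 2880) - 1563337/2541 = 2962 - 1563337/2541 = 5963105/2541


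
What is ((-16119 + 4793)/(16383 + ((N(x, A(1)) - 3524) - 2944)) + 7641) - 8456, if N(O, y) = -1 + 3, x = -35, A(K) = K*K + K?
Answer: -8093681/9917 ≈ -816.14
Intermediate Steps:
A(K) = K + K² (A(K) = K² + K = K + K²)
N(O, y) = 2
((-16119 + 4793)/(16383 + ((N(x, A(1)) - 3524) - 2944)) + 7641) - 8456 = ((-16119 + 4793)/(16383 + ((2 - 3524) - 2944)) + 7641) - 8456 = (-11326/(16383 + (-3522 - 2944)) + 7641) - 8456 = (-11326/(16383 - 6466) + 7641) - 8456 = (-11326/9917 + 7641) - 8456 = 75764471/9917 - 8456 = -8093681/9917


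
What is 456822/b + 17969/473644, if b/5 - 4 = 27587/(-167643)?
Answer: 5181877316576707/217532848100 ≈ 23821.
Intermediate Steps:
b = 459275/23949 (b = 20 + 5*(27587/(-167643)) = 20 + 5*(27587*(-1/167643)) = 20 + 5*(-3941/23949) = 20 - 19705/23949 = 459275/23949 ≈ 19.177)
456822/b + 17969/473644 = 456822/(459275/23949) + 17969/473644 = 456822*(23949/459275) + 17969*(1/473644) = 10940430078/459275 + 17969/473644 = 5181877316576707/217532848100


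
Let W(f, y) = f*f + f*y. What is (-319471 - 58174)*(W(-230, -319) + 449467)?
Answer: -217424199365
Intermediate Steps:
W(f, y) = f² + f*y
(-319471 - 58174)*(W(-230, -319) + 449467) = (-319471 - 58174)*(-230*(-230 - 319) + 449467) = -377645*(-230*(-549) + 449467) = -377645*(126270 + 449467) = -377645*575737 = -217424199365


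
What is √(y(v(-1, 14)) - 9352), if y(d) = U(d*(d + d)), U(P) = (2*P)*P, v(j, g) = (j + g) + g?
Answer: 16*√16571 ≈ 2059.7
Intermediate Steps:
v(j, g) = j + 2*g (v(j, g) = (g + j) + g = j + 2*g)
U(P) = 2*P²
y(d) = 8*d⁴ (y(d) = 2*(d*(d + d))² = 2*(d*(2*d))² = 2*(2*d²)² = 2*(4*d⁴) = 8*d⁴)
√(y(v(-1, 14)) - 9352) = √(8*(-1 + 2*14)⁴ - 9352) = √(8*(-1 + 28)⁴ - 9352) = √(8*27⁴ - 9352) = √(8*531441 - 9352) = √(4251528 - 9352) = √4242176 = 16*√16571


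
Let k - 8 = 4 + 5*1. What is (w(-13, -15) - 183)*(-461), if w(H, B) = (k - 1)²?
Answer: -33653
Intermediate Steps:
k = 17 (k = 8 + (4 + 5*1) = 8 + (4 + 5) = 8 + 9 = 17)
w(H, B) = 256 (w(H, B) = (17 - 1)² = 16² = 256)
(w(-13, -15) - 183)*(-461) = (256 - 183)*(-461) = 73*(-461) = -33653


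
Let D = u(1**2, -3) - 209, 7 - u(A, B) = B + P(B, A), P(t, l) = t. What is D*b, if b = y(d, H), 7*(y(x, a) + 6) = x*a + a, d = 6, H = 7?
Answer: -196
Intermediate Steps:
y(x, a) = -6 + a/7 + a*x/7 (y(x, a) = -6 + (x*a + a)/7 = -6 + (a*x + a)/7 = -6 + (a + a*x)/7 = -6 + (a/7 + a*x/7) = -6 + a/7 + a*x/7)
u(A, B) = 7 - 2*B (u(A, B) = 7 - (B + B) = 7 - 2*B)
b = 1 (b = -6 + (1/7)*7 + (1/7)*7*6 = -6 + 1 + 6 = 1)
D = -196 (D = (7 - 2*(-3)) - 209 = (7 + 6) - 209 = 13 - 209 = -196)
D*b = -196*1 = -196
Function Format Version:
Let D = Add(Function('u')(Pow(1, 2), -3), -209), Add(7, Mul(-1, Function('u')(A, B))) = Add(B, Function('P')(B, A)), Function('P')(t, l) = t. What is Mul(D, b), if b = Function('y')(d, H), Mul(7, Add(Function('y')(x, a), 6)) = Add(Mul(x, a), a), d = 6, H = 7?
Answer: -196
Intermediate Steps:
Function('y')(x, a) = Add(-6, Mul(Rational(1, 7), a), Mul(Rational(1, 7), a, x)) (Function('y')(x, a) = Add(-6, Mul(Rational(1, 7), Add(Mul(x, a), a))) = Add(-6, Mul(Rational(1, 7), Add(Mul(a, x), a))) = Add(-6, Mul(Rational(1, 7), Add(a, Mul(a, x)))) = Add(-6, Add(Mul(Rational(1, 7), a), Mul(Rational(1, 7), a, x))) = Add(-6, Mul(Rational(1, 7), a), Mul(Rational(1, 7), a, x)))
Function('u')(A, B) = Add(7, Mul(-2, B)) (Function('u')(A, B) = Add(7, Mul(-1, Add(B, B))) = Add(7, Mul(-1, Mul(2, B))) = Add(7, Mul(-2, B)))
b = 1 (b = Add(-6, Mul(Rational(1, 7), 7), Mul(Rational(1, 7), 7, 6)) = Add(-6, 1, 6) = 1)
D = -196 (D = Add(Add(7, Mul(-2, -3)), -209) = Add(Add(7, 6), -209) = Add(13, -209) = -196)
Mul(D, b) = Mul(-196, 1) = -196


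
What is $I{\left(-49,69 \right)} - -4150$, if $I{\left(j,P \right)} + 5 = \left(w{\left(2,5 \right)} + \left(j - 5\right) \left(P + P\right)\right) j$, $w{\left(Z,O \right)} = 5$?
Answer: $369048$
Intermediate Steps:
$I{\left(j,P \right)} = -5 + j \left(5 + 2 P \left(-5 + j\right)\right)$ ($I{\left(j,P \right)} = -5 + \left(5 + \left(j - 5\right) \left(P + P\right)\right) j = -5 + \left(5 + \left(-5 + j\right) 2 P\right) j = -5 + \left(5 + 2 P \left(-5 + j\right)\right) j = -5 + j \left(5 + 2 P \left(-5 + j\right)\right)$)
$I{\left(-49,69 \right)} - -4150 = \left(-5 + 5 \left(-49\right) - 690 \left(-49\right) + 2 \cdot 69 \left(-49\right)^{2}\right) - -4150 = \left(-5 - 245 + 33810 + 2 \cdot 69 \cdot 2401\right) + 4150 = \left(-5 - 245 + 33810 + 331338\right) + 4150 = 364898 + 4150 = 369048$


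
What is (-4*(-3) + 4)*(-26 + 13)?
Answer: -208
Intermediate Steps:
(-4*(-3) + 4)*(-26 + 13) = (12 + 4)*(-13) = 16*(-13) = -208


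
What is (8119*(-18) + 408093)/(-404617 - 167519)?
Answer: -87317/190712 ≈ -0.45785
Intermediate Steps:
(8119*(-18) + 408093)/(-404617 - 167519) = (-146142 + 408093)/(-572136) = 261951*(-1/572136) = -87317/190712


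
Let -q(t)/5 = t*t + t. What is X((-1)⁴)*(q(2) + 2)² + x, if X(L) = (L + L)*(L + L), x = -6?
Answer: 3130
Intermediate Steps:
q(t) = -5*t - 5*t² (q(t) = -5*(t*t + t) = -5*(t² + t) = -5*(t + t²) = -5*t - 5*t²)
X(L) = 4*L² (X(L) = (2*L)*(2*L) = 4*L²)
X((-1)⁴)*(q(2) + 2)² + x = (4*((-1)⁴)²)*(-5*2*(1 + 2) + 2)² - 6 = (4*1²)*(-5*2*3 + 2)² - 6 = (4*1)*(-30 + 2)² - 6 = 4*(-28)² - 6 = 4*784 - 6 = 3136 - 6 = 3130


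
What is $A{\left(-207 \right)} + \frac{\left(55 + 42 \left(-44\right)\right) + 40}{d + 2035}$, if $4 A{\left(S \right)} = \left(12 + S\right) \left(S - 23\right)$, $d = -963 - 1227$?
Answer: $\frac{3479381}{310} \approx 11224.0$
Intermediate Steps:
$d = -2190$
$A{\left(S \right)} = \frac{\left(-23 + S\right) \left(12 + S\right)}{4}$ ($A{\left(S \right)} = \frac{\left(12 + S\right) \left(S - 23\right)}{4} = \frac{\left(12 + S\right) \left(-23 + S\right)}{4} = \frac{\left(-23 + S\right) \left(12 + S\right)}{4}$)
$A{\left(-207 \right)} + \frac{\left(55 + 42 \left(-44\right)\right) + 40}{d + 2035} = \left(-69 - - \frac{2277}{4} + \frac{\left(-207\right)^{2}}{4}\right) + \frac{\left(55 + 42 \left(-44\right)\right) + 40}{-2190 + 2035} = \left(-69 + \frac{2277}{4} + \frac{1}{4} \cdot 42849\right) + \frac{\left(55 - 1848\right) + 40}{-155} = \left(-69 + \frac{2277}{4} + \frac{42849}{4}\right) + \left(-1793 + 40\right) \left(- \frac{1}{155}\right) = \frac{22425}{2} - - \frac{1753}{155} = \frac{22425}{2} + \frac{1753}{155} = \frac{3479381}{310}$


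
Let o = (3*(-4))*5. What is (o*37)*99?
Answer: -219780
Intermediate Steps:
o = -60 (o = -12*5 = -60)
(o*37)*99 = -60*37*99 = -2220*99 = -219780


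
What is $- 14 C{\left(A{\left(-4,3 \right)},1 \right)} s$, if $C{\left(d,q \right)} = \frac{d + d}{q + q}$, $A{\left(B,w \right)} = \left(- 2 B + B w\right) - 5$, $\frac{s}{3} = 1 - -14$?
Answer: $5670$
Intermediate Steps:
$s = 45$ ($s = 3 \left(1 - -14\right) = 3 \left(1 + 14\right) = 3 \cdot 15 = 45$)
$A{\left(B,w \right)} = -5 - 2 B + B w$
$C{\left(d,q \right)} = \frac{d}{q}$ ($C{\left(d,q \right)} = \frac{2 d}{2 q} = 2 d \frac{1}{2 q} = \frac{d}{q}$)
$- 14 C{\left(A{\left(-4,3 \right)},1 \right)} s = - 14 \frac{-5 - -8 - 12}{1} \cdot 45 = - 14 \left(-5 + 8 - 12\right) 1 \cdot 45 = - 14 \left(\left(-9\right) 1\right) 45 = \left(-14\right) \left(-9\right) 45 = 126 \cdot 45 = 5670$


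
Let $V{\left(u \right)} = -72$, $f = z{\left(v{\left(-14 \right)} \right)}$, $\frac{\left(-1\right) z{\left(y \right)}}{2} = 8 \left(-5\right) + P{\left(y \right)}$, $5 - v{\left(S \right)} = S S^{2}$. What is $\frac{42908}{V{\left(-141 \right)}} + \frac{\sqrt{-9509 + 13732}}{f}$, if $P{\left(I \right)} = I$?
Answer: $- \frac{10727}{18} - \frac{\sqrt{4223}}{5418} \approx -595.96$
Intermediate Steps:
$v{\left(S \right)} = 5 - S^{3}$ ($v{\left(S \right)} = 5 - S S^{2} = 5 - S^{3}$)
$z{\left(y \right)} = 80 - 2 y$ ($z{\left(y \right)} = - 2 \left(8 \left(-5\right) + y\right) = - 2 \left(-40 + y\right) = 80 - 2 y$)
$f = -5418$ ($f = 80 - 2 \left(5 - \left(-14\right)^{3}\right) = 80 - 2 \left(5 - -2744\right) = 80 - 2 \left(5 + 2744\right) = 80 - 5498 = -5418$)
$\frac{42908}{V{\left(-141 \right)}} + \frac{\sqrt{-9509 + 13732}}{f} = \frac{42908}{-72} + \frac{\sqrt{-9509 + 13732}}{-5418} = 42908 \left(- \frac{1}{72}\right) + \sqrt{4223} \left(- \frac{1}{5418}\right) = - \frac{10727}{18} - \frac{\sqrt{4223}}{5418}$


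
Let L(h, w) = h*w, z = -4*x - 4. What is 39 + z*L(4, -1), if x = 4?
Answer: 119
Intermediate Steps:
z = -20 (z = -4*4 - 4 = -16 - 4 = -20)
39 + z*L(4, -1) = 39 - 80*(-1) = 39 - 20*(-4) = 39 + 80 = 119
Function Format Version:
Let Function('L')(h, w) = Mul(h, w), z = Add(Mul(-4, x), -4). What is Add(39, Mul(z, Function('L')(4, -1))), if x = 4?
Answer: 119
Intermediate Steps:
z = -20 (z = Add(Mul(-4, 4), -4) = Add(-16, -4) = -20)
Add(39, Mul(z, Function('L')(4, -1))) = Add(39, Mul(-20, Mul(4, -1))) = Add(39, Mul(-20, -4)) = Add(39, 80) = 119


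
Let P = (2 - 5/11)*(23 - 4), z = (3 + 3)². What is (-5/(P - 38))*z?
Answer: 396/19 ≈ 20.842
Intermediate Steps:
z = 36 (z = 6² = 36)
P = 323/11 (P = (2 - 5*1/11)*19 = (2 - 5/11)*19 = (17/11)*19 = 323/11 ≈ 29.364)
(-5/(P - 38))*z = (-5/(323/11 - 38))*36 = (-5/(-95/11))*36 = -11/95*(-5)*36 = (11/19)*36 = 396/19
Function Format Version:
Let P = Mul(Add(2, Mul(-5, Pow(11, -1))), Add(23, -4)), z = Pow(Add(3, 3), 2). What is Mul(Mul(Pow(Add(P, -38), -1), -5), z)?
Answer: Rational(396, 19) ≈ 20.842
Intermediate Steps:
z = 36 (z = Pow(6, 2) = 36)
P = Rational(323, 11) (P = Mul(Add(2, Mul(-5, Rational(1, 11))), 19) = Mul(Add(2, Rational(-5, 11)), 19) = Mul(Rational(17, 11), 19) = Rational(323, 11) ≈ 29.364)
Mul(Mul(Pow(Add(P, -38), -1), -5), z) = Mul(Mul(Pow(Add(Rational(323, 11), -38), -1), -5), 36) = Mul(Mul(Pow(Rational(-95, 11), -1), -5), 36) = Mul(Mul(Rational(-11, 95), -5), 36) = Mul(Rational(11, 19), 36) = Rational(396, 19)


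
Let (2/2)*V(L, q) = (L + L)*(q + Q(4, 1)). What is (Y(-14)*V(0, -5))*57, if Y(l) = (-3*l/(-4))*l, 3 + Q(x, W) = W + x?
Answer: 0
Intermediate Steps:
Q(x, W) = -3 + W + x (Q(x, W) = -3 + (W + x) = -3 + W + x)
V(L, q) = 2*L*(2 + q) (V(L, q) = (L + L)*(q + (-3 + 1 + 4)) = (2*L)*(q + 2) = (2*L)*(2 + q) = 2*L*(2 + q))
Y(l) = 3*l²/4 (Y(l) = (-3*l*(-1)/4)*l = (-(-3)*l/4)*l = (3*l/4)*l = 3*l²/4)
(Y(-14)*V(0, -5))*57 = (((¾)*(-14)²)*(2*0*(2 - 5)))*57 = (((¾)*196)*(2*0*(-3)))*57 = (147*0)*57 = 0*57 = 0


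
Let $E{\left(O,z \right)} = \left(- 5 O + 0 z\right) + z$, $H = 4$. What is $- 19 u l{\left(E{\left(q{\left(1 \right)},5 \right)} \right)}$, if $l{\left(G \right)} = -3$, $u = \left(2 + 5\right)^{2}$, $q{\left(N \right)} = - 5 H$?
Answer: $2793$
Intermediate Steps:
$q{\left(N \right)} = -20$ ($q{\left(N \right)} = \left(-5\right) 4 = -20$)
$E{\left(O,z \right)} = z - 5 O$ ($E{\left(O,z \right)} = \left(- 5 O + 0\right) + z = - 5 O + z = z - 5 O$)
$u = 49$ ($u = 7^{2} = 49$)
$- 19 u l{\left(E{\left(q{\left(1 \right)},5 \right)} \right)} = \left(-19\right) 49 \left(-3\right) = \left(-931\right) \left(-3\right) = 2793$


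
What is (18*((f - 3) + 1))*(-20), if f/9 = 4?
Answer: -12240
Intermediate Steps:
f = 36 (f = 9*4 = 36)
(18*((f - 3) + 1))*(-20) = (18*((36 - 3) + 1))*(-20) = (18*(33 + 1))*(-20) = (18*34)*(-20) = 612*(-20) = -12240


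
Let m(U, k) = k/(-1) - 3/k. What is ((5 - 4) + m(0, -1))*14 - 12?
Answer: 58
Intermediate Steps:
m(U, k) = -k - 3/k (m(U, k) = k*(-1) - 3/k = -k - 3/k)
((5 - 4) + m(0, -1))*14 - 12 = ((5 - 4) + (-1*(-1) - 3/(-1)))*14 - 12 = (1 + (1 - 3*(-1)))*14 - 12 = (1 + (1 + 3))*14 - 12 = (1 + 4)*14 - 12 = 5*14 - 12 = 70 - 12 = 58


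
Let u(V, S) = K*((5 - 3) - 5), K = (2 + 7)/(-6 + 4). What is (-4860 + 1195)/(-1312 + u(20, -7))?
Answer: 7330/2597 ≈ 2.8225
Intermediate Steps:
K = -9/2 (K = 9/(-2) = 9*(-1/2) = -9/2 ≈ -4.5000)
u(V, S) = 27/2 (u(V, S) = -9*((5 - 3) - 5)/2 = -9*(2 - 5)/2 = -9/2*(-3) = 27/2)
(-4860 + 1195)/(-1312 + u(20, -7)) = (-4860 + 1195)/(-1312 + 27/2) = -3665/(-2597/2) = -3665*(-2/2597) = 7330/2597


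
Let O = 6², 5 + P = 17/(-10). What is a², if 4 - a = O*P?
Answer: 1503076/25 ≈ 60123.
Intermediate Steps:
P = -67/10 (P = -5 + 17/(-10) = -5 + 17*(-⅒) = -5 - 17/10 = -67/10 ≈ -6.7000)
O = 36
a = 1226/5 (a = 4 - 36*(-67)/10 = 4 - 1*(-1206/5) = 4 + 1206/5 = 1226/5 ≈ 245.20)
a² = (1226/5)² = 1503076/25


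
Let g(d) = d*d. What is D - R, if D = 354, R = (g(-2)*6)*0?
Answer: 354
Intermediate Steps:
g(d) = d²
R = 0 (R = ((-2)²*6)*0 = (4*6)*0 = 24*0 = 0)
D - R = 354 - 1*0 = 354 + 0 = 354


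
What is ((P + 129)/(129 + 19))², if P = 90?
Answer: 47961/21904 ≈ 2.1896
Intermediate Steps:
((P + 129)/(129 + 19))² = ((90 + 129)/(129 + 19))² = (219/148)² = 47961/21904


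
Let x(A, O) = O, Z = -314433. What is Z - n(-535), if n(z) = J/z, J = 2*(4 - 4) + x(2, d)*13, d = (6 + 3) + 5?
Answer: -168221473/535 ≈ -3.1443e+5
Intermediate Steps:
d = 14 (d = 9 + 5 = 14)
J = 182 (J = 2*(4 - 4) + 14*13 = 2*0 + 182 = 0 + 182 = 182)
n(z) = 182/z
Z - n(-535) = -314433 - 182/(-535) = -314433 - 182*(-1)/535 = -314433 - 1*(-182/535) = -314433 + 182/535 = -168221473/535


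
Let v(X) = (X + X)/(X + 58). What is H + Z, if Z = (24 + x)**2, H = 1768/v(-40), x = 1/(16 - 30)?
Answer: 171281/980 ≈ 174.78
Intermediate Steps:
x = -1/14 (x = 1/(-14) = -1/14 ≈ -0.071429)
v(X) = 2*X/(58 + X) (v(X) = (2*X)/(58 + X) = 2*X/(58 + X))
H = -1989/5 (H = 1768/((2*(-40)/(58 - 40))) = 1768/((2*(-40)/18)) = 1768/((2*(-40)*(1/18))) = 1768/(-40/9) = 1768*(-9/40) = -1989/5 ≈ -397.80)
Z = 112225/196 (Z = (24 - 1/14)**2 = (335/14)**2 = 112225/196 ≈ 572.58)
H + Z = -1989/5 + 112225/196 = 171281/980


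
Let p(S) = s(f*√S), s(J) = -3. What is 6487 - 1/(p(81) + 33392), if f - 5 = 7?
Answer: 216594442/33389 ≈ 6487.0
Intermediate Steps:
f = 12 (f = 5 + 7 = 12)
p(S) = -3
6487 - 1/(p(81) + 33392) = 6487 - 1/(-3 + 33392) = 6487 - 1/33389 = 216594442/33389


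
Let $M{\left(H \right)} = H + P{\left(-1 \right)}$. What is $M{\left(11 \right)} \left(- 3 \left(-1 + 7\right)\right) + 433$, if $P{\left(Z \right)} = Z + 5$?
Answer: $163$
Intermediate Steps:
$P{\left(Z \right)} = 5 + Z$
$M{\left(H \right)} = 4 + H$ ($M{\left(H \right)} = H + \left(5 - 1\right) = H + 4 = 4 + H$)
$M{\left(11 \right)} \left(- 3 \left(-1 + 7\right)\right) + 433 = \left(4 + 11\right) \left(- 3 \left(-1 + 7\right)\right) + 433 = 15 \left(\left(-3\right) 6\right) + 433 = 15 \left(-18\right) + 433 = -270 + 433 = 163$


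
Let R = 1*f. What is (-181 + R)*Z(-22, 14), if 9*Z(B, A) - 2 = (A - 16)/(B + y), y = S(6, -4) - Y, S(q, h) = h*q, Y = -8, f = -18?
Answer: -2587/57 ≈ -45.386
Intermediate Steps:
R = -18 (R = 1*(-18) = -18)
y = -16 (y = -4*6 - 1*(-8) = -24 + 8 = -16)
Z(B, A) = 2/9 + (-16 + A)/(9*(-16 + B)) (Z(B, A) = 2/9 + ((A - 16)/(B - 16))/9 = 2/9 + ((-16 + A)/(-16 + B))/9 = 2/9 + (-16 + A)/(9*(-16 + B)))
(-181 + R)*Z(-22, 14) = (-181 - 18)*((-48 + 14 + 2*(-22))/(9*(-16 - 22))) = -199*(-48 + 14 - 44)/(9*(-38)) = -199*(-1)*(-78)/(9*38) = -199*13/57 = -2587/57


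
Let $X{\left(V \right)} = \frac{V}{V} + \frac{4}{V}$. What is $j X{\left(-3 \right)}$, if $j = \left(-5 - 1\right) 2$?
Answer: $4$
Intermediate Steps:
$j = -12$ ($j = \left(-6\right) 2 = -12$)
$X{\left(V \right)} = 1 + \frac{4}{V}$
$j X{\left(-3 \right)} = - 12 \frac{4 - 3}{-3} = - 12 \left(\left(- \frac{1}{3}\right) 1\right) = \left(-12\right) \left(- \frac{1}{3}\right) = 4$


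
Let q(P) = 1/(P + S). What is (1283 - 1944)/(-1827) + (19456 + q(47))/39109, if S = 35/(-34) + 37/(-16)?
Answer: 104155969117/121213456875 ≈ 0.85928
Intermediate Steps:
S = -909/272 (S = 35*(-1/34) + 37*(-1/16) = -35/34 - 37/16 = -909/272 ≈ -3.3419)
q(P) = 1/(-909/272 + P) (q(P) = 1/(P - 909/272) = 1/(-909/272 + P))
(1283 - 1944)/(-1827) + (19456 + q(47))/39109 = (1283 - 1944)/(-1827) + (19456 + 272/(-909 + 272*47))/39109 = -661*(-1/1827) + (19456 + 272/(-909 + 12784))*(1/39109) = 661/1827 + (19456 + 272/11875)*(1/39109) = 661/1827 + (231040272/11875)*(1/39109) = 661/1827 + 231040272/464419375 = 104155969117/121213456875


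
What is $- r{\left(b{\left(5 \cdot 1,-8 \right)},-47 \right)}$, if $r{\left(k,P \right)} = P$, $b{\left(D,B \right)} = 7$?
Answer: $47$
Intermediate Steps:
$- r{\left(b{\left(5 \cdot 1,-8 \right)},-47 \right)} = \left(-1\right) \left(-47\right) = 47$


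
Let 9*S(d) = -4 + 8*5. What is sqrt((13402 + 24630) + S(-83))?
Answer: 2*sqrt(9509) ≈ 195.03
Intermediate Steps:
S(d) = 4 (S(d) = (-4 + 8*5)/9 = (-4 + 40)/9 = (1/9)*36 = 4)
sqrt((13402 + 24630) + S(-83)) = sqrt((13402 + 24630) + 4) = sqrt(38032 + 4) = sqrt(38036) = 2*sqrt(9509)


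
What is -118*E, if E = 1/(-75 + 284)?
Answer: -118/209 ≈ -0.56459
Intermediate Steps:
E = 1/209 ≈ 0.0047847
-118*E = -118*1/209 = -118/209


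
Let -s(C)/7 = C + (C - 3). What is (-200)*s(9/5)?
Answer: 840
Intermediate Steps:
s(C) = 21 - 14*C (s(C) = -7*(C + (C - 3)) = -7*(C + (-3 + C)) = -7*(-3 + 2*C) = 21 - 14*C)
(-200)*s(9/5) = (-200)*(21 - 126/5) = (-50*4)*(21 - 126/5) = -200*(21 - 14*9/5) = -200*(21 - 126/5) = -200*(-21/5) = 840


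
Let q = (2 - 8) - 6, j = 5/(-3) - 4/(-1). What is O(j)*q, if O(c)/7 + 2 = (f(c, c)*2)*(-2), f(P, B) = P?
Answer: 952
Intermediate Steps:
j = 7/3 (j = 5*(-⅓) - 4*(-1) = -5/3 + 4 = 7/3 ≈ 2.3333)
O(c) = -14 - 28*c (O(c) = -14 + 7*((c*2)*(-2)) = -14 + 7*((2*c)*(-2)) = -14 + 7*(-4*c) = -14 - 28*c)
q = -12 (q = -6 - 6 = -12)
O(j)*q = (-14 - 28*7/3)*(-12) = (-14 - 196/3)*(-12) = -238/3*(-12) = 952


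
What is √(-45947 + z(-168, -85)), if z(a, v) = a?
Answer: I*√46115 ≈ 214.74*I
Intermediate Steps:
√(-45947 + z(-168, -85)) = √(-45947 - 168) = √(-46115) = I*√46115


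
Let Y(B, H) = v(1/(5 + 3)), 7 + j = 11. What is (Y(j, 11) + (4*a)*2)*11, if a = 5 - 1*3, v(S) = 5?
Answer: 231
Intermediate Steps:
j = 4 (j = -7 + 11 = 4)
Y(B, H) = 5
a = 2 (a = 5 - 3 = 2)
(Y(j, 11) + (4*a)*2)*11 = (5 + (4*2)*2)*11 = (5 + 8*2)*11 = (5 + 16)*11 = 21*11 = 231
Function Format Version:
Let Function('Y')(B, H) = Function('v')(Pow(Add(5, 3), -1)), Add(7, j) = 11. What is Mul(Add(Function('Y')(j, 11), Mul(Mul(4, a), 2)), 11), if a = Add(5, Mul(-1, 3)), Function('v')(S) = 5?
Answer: 231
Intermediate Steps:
j = 4 (j = Add(-7, 11) = 4)
Function('Y')(B, H) = 5
a = 2 (a = Add(5, -3) = 2)
Mul(Add(Function('Y')(j, 11), Mul(Mul(4, a), 2)), 11) = Mul(Add(5, Mul(Mul(4, 2), 2)), 11) = Mul(Add(5, Mul(8, 2)), 11) = Mul(Add(5, 16), 11) = Mul(21, 11) = 231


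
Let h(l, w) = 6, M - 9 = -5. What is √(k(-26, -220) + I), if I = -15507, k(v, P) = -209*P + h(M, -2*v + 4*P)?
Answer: √30479 ≈ 174.58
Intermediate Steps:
M = 4 (M = 9 - 5 = 4)
k(v, P) = 6 - 209*P (k(v, P) = -209*P + 6 = 6 - 209*P)
√(k(-26, -220) + I) = √((6 - 209*(-220)) - 15507) = √((6 + 45980) - 15507) = √(45986 - 15507) = √30479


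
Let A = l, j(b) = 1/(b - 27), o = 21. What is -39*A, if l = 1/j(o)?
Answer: 234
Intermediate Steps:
j(b) = 1/(-27 + b)
l = -6 (l = 1/(1/(-27 + 21)) = 1/(1/(-6)) = 1/(-⅙) = -6)
A = -6
-39*A = -39*(-6) = 234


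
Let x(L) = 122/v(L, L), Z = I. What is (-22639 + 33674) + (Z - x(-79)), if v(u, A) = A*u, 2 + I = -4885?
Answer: 38369546/6241 ≈ 6148.0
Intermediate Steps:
I = -4887 (I = -2 - 4885 = -4887)
Z = -4887
x(L) = 122/L² (x(L) = 122/((L*L)) = 122/(L²) = 122/L²)
(-22639 + 33674) + (Z - x(-79)) = (-22639 + 33674) + (-4887 - 122/(-79)²) = 11035 + (-4887 - 122/6241) = 11035 - 30499889/6241 = 38369546/6241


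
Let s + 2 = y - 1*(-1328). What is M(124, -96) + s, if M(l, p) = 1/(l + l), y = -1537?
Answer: -52327/248 ≈ -211.00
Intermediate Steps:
M(l, p) = 1/(2*l)
s = -211 (s = -2 + (-1537 - 1*(-1328)) = -2 + (-1537 + 1328) = -2 - 209 = -211)
M(124, -96) + s = (½)/124 - 211 = (½)*(1/124) - 211 = 1/248 - 211 = -52327/248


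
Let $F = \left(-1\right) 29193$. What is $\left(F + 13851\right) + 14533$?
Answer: $-809$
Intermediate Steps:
$F = -29193$
$\left(F + 13851\right) + 14533 = \left(-29193 + 13851\right) + 14533 = -15342 + 14533 = -809$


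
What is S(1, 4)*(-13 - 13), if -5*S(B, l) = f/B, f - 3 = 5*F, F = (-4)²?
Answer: 2158/5 ≈ 431.60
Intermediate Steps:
F = 16
f = 83 (f = 3 + 5*16 = 3 + 80 = 83)
S(B, l) = -83/(5*B)
S(1, 4)*(-13 - 13) = (-83/5/1)*(-13 - 13) = -83/5*1*(-26) = -83/5*(-26) = 2158/5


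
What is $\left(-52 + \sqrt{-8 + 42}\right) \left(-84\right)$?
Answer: $4368 - 84 \sqrt{34} \approx 3878.2$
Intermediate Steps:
$\left(-52 + \sqrt{-8 + 42}\right) \left(-84\right) = \left(-52 + \sqrt{34}\right) \left(-84\right) = 4368 - 84 \sqrt{34}$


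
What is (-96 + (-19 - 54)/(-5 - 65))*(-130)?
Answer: 86411/7 ≈ 12344.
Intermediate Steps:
(-96 + (-19 - 54)/(-5 - 65))*(-130) = (-96 - 73/(-70))*(-130) = (-96 - 73*(-1/70))*(-130) = (-96 + 73/70)*(-130) = -6647/70*(-130) = 86411/7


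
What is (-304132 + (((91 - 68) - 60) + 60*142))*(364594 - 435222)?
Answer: 20881097572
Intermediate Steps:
(-304132 + (((91 - 68) - 60) + 60*142))*(364594 - 435222) = (-304132 + ((23 - 60) + 8520))*(-70628) = (-304132 + (-37 + 8520))*(-70628) = (-304132 + 8483)*(-70628) = -295649*(-70628) = 20881097572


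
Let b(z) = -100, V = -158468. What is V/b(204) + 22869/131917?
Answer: 5226727514/3297925 ≈ 1584.9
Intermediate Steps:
V/b(204) + 22869/131917 = -158468/(-100) + 22869/131917 = -158468*(-1/100) + 22869*(1/131917) = 39617/25 + 22869/131917 = 5226727514/3297925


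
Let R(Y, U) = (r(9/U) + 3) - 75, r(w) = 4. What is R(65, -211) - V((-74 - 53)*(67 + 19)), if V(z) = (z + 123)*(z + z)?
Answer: -235893424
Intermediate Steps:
V(z) = 2*z*(123 + z) (V(z) = (123 + z)*(2*z) = 2*z*(123 + z))
R(Y, U) = -68 (R(Y, U) = (4 + 3) - 75 = 7 - 75 = -68)
R(65, -211) - V((-74 - 53)*(67 + 19)) = -68 - 2*(-74 - 53)*(67 + 19)*(123 + (-74 - 53)*(67 + 19)) = -68 - 2*(-127*86)*(123 - 127*86) = -68 - 2*(-10922)*(123 - 10922) = -68 - 2*(-10922)*(-10799) = -68 - 1*235893356 = -68 - 235893356 = -235893424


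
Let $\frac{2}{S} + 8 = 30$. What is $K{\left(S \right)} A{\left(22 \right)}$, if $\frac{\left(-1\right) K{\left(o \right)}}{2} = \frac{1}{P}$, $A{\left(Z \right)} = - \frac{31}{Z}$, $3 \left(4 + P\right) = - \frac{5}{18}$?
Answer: $- \frac{1674}{2431} \approx -0.68861$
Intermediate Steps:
$S = \frac{1}{11}$ ($S = \frac{2}{-8 + 30} = \frac{2}{22} = 2 \cdot \frac{1}{22} = \frac{1}{11} \approx 0.090909$)
$P = - \frac{221}{54}$ ($P = -4 + \frac{\left(-5\right) \frac{1}{18}}{3} = -4 + \frac{1}{3} \left(- \frac{5}{18}\right) = -4 - \frac{5}{54} = - \frac{221}{54} \approx -4.0926$)
$K{\left(o \right)} = \frac{108}{221}$ ($K{\left(o \right)} = - \frac{2}{- \frac{221}{54}} = \left(-2\right) \left(- \frac{54}{221}\right) = \frac{108}{221}$)
$K{\left(S \right)} A{\left(22 \right)} = \frac{108 \left(- \frac{31}{22}\right)}{221} = \frac{108 \left(\left(-31\right) \frac{1}{22}\right)}{221} = \frac{108}{221} \left(- \frac{31}{22}\right) = - \frac{1674}{2431}$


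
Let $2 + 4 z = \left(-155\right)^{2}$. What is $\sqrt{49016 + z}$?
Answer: $\frac{\sqrt{220087}}{2} \approx 234.57$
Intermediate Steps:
$z = \frac{24023}{4}$ ($z = - \frac{1}{2} + \frac{\left(-155\right)^{2}}{4} = - \frac{1}{2} + \frac{1}{4} \cdot 24025 = - \frac{1}{2} + \frac{24025}{4} = \frac{24023}{4} \approx 6005.8$)
$\sqrt{49016 + z} = \sqrt{49016 + \frac{24023}{4}} = \sqrt{\frac{220087}{4}} = \frac{\sqrt{220087}}{2}$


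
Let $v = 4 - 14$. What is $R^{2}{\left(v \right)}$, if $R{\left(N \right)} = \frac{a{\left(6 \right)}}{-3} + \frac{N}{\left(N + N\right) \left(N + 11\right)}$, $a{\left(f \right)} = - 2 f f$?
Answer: $\frac{2401}{4} \approx 600.25$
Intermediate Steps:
$a{\left(f \right)} = - 2 f^{2}$
$v = -10$
$R{\left(N \right)} = 24 + \frac{1}{2 \left(11 + N\right)}$ ($R{\left(N \right)} = \frac{\left(-2\right) 6^{2}}{-3} + \frac{N}{\left(N + N\right) \left(N + 11\right)} = \left(-2\right) 36 \left(- \frac{1}{3}\right) + \frac{N}{2 N \left(11 + N\right)} = \left(-72\right) \left(- \frac{1}{3}\right) + \frac{N}{2 N \left(11 + N\right)} = 24 + N \frac{1}{2 N \left(11 + N\right)} = 24 + \frac{1}{2 \left(11 + N\right)}$)
$R^{2}{\left(v \right)} = \left(\frac{529 + 48 \left(-10\right)}{2 \left(11 - 10\right)}\right)^{2} = \left(\frac{529 - 480}{2 \cdot 1}\right)^{2} = \left(\frac{1}{2} \cdot 1 \cdot 49\right)^{2} = \left(\frac{49}{2}\right)^{2} = \frac{2401}{4}$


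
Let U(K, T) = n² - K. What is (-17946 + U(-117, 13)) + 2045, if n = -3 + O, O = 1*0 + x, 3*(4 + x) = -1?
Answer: -141572/9 ≈ -15730.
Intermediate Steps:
x = -13/3 (x = -4 + (⅓)*(-1) = -4 - ⅓ = -13/3 ≈ -4.3333)
O = -13/3 (O = 1*0 - 13/3 = 0 - 13/3 = -13/3 ≈ -4.3333)
n = -22/3 (n = -3 - 13/3 = -22/3 ≈ -7.3333)
U(K, T) = 484/9 - K (U(K, T) = (-22/3)² - K = 484/9 - K)
(-17946 + U(-117, 13)) + 2045 = (-17946 + (484/9 - 1*(-117))) + 2045 = (-17946 + (484/9 + 117)) + 2045 = (-17946 + 1537/9) + 2045 = -159977/9 + 2045 = -141572/9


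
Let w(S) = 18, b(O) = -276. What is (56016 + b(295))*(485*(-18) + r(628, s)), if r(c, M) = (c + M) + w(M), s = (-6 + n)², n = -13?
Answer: -430480020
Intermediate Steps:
s = 361 (s = (-6 - 13)² = (-19)² = 361)
r(c, M) = 18 + M + c (r(c, M) = (c + M) + 18 = (M + c) + 18 = 18 + M + c)
(56016 + b(295))*(485*(-18) + r(628, s)) = (56016 - 276)*(485*(-18) + (18 + 361 + 628)) = 55740*(-8730 + 1007) = 55740*(-7723) = -430480020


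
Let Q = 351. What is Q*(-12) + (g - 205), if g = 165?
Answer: -4252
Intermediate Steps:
Q*(-12) + (g - 205) = 351*(-12) + (165 - 205) = -4212 - 40 = -4252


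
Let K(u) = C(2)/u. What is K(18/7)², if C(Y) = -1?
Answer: 49/324 ≈ 0.15123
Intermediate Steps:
K(u) = -1/u
K(18/7)² = (-1/(18/7))² = (-1/(18*(⅐)))² = (-1/18/7)² = (-1*7/18)² = (-7/18)² = 49/324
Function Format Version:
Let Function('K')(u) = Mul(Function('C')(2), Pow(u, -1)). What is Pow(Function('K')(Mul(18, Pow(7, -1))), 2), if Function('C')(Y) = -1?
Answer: Rational(49, 324) ≈ 0.15123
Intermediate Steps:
Function('K')(u) = Mul(-1, Pow(u, -1))
Pow(Function('K')(Mul(18, Pow(7, -1))), 2) = Pow(Mul(-1, Pow(Mul(18, Pow(7, -1)), -1)), 2) = Pow(Mul(-1, Pow(Mul(18, Rational(1, 7)), -1)), 2) = Pow(Mul(-1, Pow(Rational(18, 7), -1)), 2) = Pow(Mul(-1, Rational(7, 18)), 2) = Pow(Rational(-7, 18), 2) = Rational(49, 324)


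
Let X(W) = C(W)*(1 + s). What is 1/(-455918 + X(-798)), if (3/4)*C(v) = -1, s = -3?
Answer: -3/1367746 ≈ -2.1934e-6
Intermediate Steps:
C(v) = -4/3 (C(v) = (4/3)*(-1) = -4/3)
X(W) = 8/3 (X(W) = -4*(1 - 3)/3 = -4/3*(-2) = 8/3)
1/(-455918 + X(-798)) = 1/(-455918 + 8/3) = 1/(-1367746/3) = -3/1367746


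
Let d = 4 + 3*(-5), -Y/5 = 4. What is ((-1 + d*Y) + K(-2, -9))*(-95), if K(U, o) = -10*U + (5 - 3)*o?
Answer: -20995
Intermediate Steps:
Y = -20 (Y = -5*4 = -20)
K(U, o) = -10*U + 2*o
d = -11 (d = 4 - 15 = -11)
((-1 + d*Y) + K(-2, -9))*(-95) = ((-1 - 11*(-20)) + (-10*(-2) + 2*(-9)))*(-95) = ((-1 + 220) + (20 - 18))*(-95) = (219 + 2)*(-95) = 221*(-95) = -20995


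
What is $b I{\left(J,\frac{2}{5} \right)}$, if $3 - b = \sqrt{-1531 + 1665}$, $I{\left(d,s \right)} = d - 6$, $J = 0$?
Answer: $-18 + 6 \sqrt{134} \approx 51.455$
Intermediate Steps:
$I{\left(d,s \right)} = -6 + d$
$b = 3 - \sqrt{134}$ ($b = 3 - \sqrt{-1531 + 1665} = 3 - \sqrt{134} \approx -8.5758$)
$b I{\left(J,\frac{2}{5} \right)} = \left(3 - \sqrt{134}\right) \left(-6 + 0\right) = \left(3 - \sqrt{134}\right) \left(-6\right) = -18 + 6 \sqrt{134}$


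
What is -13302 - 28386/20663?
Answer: -274887612/20663 ≈ -13303.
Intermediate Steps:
-13302 - 28386/20663 = -274887612/20663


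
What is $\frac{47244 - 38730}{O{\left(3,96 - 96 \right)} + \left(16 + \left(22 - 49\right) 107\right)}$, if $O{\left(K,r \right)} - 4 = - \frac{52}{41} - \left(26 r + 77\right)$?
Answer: $- \frac{174537}{60419} \approx -2.8888$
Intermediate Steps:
$O{\left(K,r \right)} = - \frac{3045}{41} - 26 r$ ($O{\left(K,r \right)} = 4 - \left(77 + \frac{52}{41} + 26 r\right) = 4 - \left(\frac{3209}{41} + 26 r\right) = - \frac{3045}{41} - 26 r$)
$\frac{47244 - 38730}{O{\left(3,96 - 96 \right)} + \left(16 + \left(22 - 49\right) 107\right)} = \frac{47244 - 38730}{\left(- \frac{3045}{41} - 26 \left(96 - 96\right)\right) + \left(16 + \left(22 - 49\right) 107\right)} = \frac{8514}{\left(- \frac{3045}{41} - 26 \left(96 - 96\right)\right) + \left(16 + \left(22 - 49\right) 107\right)} = \frac{8514}{\left(- \frac{3045}{41} - 0\right) + \left(16 - 2889\right)} = \frac{8514}{\left(- \frac{3045}{41} + 0\right) + \left(16 - 2889\right)} = \frac{8514}{- \frac{3045}{41} - 2873} = \frac{8514}{- \frac{120838}{41}} = 8514 \left(- \frac{41}{120838}\right) = - \frac{174537}{60419}$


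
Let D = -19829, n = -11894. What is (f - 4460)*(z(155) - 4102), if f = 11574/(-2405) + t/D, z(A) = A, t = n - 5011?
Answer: 840239913791887/47688745 ≈ 1.7619e+7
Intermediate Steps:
t = -16905 (t = -11894 - 5011 = -16905)
f = -188844321/47688745 (f = 11574/(-2405) - 16905/(-19829) = 11574*(-1/2405) - 16905*(-1/19829) = -11574/2405 + 16905/19829 = -188844321/47688745 ≈ -3.9599)
(f - 4460)*(z(155) - 4102) = (-188844321/47688745 - 4460)*(155 - 4102) = -212880647021/47688745*(-3947) = 840239913791887/47688745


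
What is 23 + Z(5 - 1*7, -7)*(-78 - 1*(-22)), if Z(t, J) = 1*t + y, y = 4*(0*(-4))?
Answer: 135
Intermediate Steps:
y = 0 (y = 4*0 = 0)
Z(t, J) = t (Z(t, J) = 1*t + 0 = t + 0 = t)
23 + Z(5 - 1*7, -7)*(-78 - 1*(-22)) = 23 + (5 - 1*7)*(-78 - 1*(-22)) = 23 + (5 - 7)*(-78 + 22) = 23 - 2*(-56) = 23 + 112 = 135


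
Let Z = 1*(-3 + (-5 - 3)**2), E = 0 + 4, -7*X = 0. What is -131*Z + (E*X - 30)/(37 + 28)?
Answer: -103889/13 ≈ -7991.5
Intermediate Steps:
X = 0 (X = -1/7*0 = 0)
E = 4
Z = 61 (Z = 1*(-3 + (-8)**2) = 1*(-3 + 64) = 1*61 = 61)
-131*Z + (E*X - 30)/(37 + 28) = -131*61 + (4*0 - 30)/(37 + 28) = -7991 + (0 - 30)/65 = -7991 - 30*1/65 = -7991 - 6/13 = -103889/13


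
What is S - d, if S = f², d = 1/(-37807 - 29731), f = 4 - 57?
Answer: 189714243/67538 ≈ 2809.0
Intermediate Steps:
f = -53
d = -1/67538 (d = 1/(-67538) = -1/67538 ≈ -1.4806e-5)
S = 2809 (S = (-53)² = 2809)
S - d = 2809 - 1*(-1/67538) = 2809 + 1/67538 = 189714243/67538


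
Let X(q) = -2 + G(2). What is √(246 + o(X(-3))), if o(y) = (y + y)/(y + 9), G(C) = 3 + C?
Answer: √986/2 ≈ 15.700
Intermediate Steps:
X(q) = 3 (X(q) = -2 + (3 + 2) = -2 + 5 = 3)
o(y) = 2*y/(9 + y) (o(y) = (2*y)/(9 + y) = 2*y/(9 + y))
√(246 + o(X(-3))) = √(246 + 2*3/(9 + 3)) = √(246 + 2*3/12) = √(246 + 2*3*(1/12)) = √(246 + ½) = √(493/2) = √986/2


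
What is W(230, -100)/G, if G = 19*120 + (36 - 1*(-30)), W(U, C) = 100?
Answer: 50/1173 ≈ 0.042626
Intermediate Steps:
G = 2346 (G = 2280 + (36 + 30) = 2280 + 66 = 2346)
W(230, -100)/G = 100/2346 = 100*(1/2346) = 50/1173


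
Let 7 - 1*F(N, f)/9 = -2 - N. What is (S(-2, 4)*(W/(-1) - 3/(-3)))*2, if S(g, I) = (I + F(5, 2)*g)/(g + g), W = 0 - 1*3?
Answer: 496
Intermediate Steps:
F(N, f) = 81 + 9*N (F(N, f) = 63 - 9*(-2 - N) = 63 + (18 + 9*N) = 81 + 9*N)
W = -3 (W = 0 - 3 = -3)
S(g, I) = (I + 126*g)/(2*g) (S(g, I) = (I + (81 + 9*5)*g)/(g + g) = (I + (81 + 45)*g)/((2*g)) = (I + 126*g)*(1/(2*g)) = (I + 126*g)/(2*g))
(S(-2, 4)*(W/(-1) - 3/(-3)))*2 = ((63 + (1/2)*4/(-2))*(-3/(-1) - 3/(-3)))*2 = ((63 + (1/2)*4*(-1/2))*(-3*(-1) - 3*(-1/3)))*2 = ((63 - 1)*(3 + 1))*2 = (62*4)*2 = 248*2 = 496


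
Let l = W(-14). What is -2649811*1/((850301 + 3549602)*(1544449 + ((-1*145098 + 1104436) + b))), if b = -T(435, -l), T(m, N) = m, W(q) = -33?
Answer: -2649811/11014505974856 ≈ -2.4057e-7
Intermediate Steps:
l = -33
b = -435 (b = -1*435 = -435)
-2649811*1/((850301 + 3549602)*(1544449 + ((-1*145098 + 1104436) + b))) = -2649811*1/((850301 + 3549602)*(1544449 + ((-1*145098 + 1104436) - 435))) = -2649811*1/(4399903*(1544449 + ((-145098 + 1104436) - 435))) = -2649811*1/(4399903*(1544449 + (959338 - 435))) = -2649811*1/(4399903*(1544449 + 958903)) = -2649811/(4399903*2503352) = -2649811/11014505974856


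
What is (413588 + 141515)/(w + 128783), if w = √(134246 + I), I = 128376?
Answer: 71487829649/16584798467 - 555103*√262622/16584798467 ≈ 4.2933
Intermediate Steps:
w = √262622 (w = √(134246 + 128376) = √262622 ≈ 512.47)
(413588 + 141515)/(w + 128783) = (413588 + 141515)/(√262622 + 128783) = 555103/(128783 + √262622)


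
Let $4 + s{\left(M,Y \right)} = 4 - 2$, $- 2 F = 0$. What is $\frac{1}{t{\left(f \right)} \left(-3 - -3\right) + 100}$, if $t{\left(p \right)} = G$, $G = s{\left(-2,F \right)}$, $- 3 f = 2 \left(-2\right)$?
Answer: $\frac{1}{100} \approx 0.01$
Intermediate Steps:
$F = 0$ ($F = \left(- \frac{1}{2}\right) 0 = 0$)
$f = \frac{4}{3}$ ($f = - \frac{2 \left(-2\right)}{3} = \left(- \frac{1}{3}\right) \left(-4\right) = \frac{4}{3} \approx 1.3333$)
$s{\left(M,Y \right)} = -2$ ($s{\left(M,Y \right)} = -4 + \left(4 - 2\right) = -4 + 2 = -2$)
$G = -2$
$t{\left(p \right)} = -2$
$\frac{1}{t{\left(f \right)} \left(-3 - -3\right) + 100} = \frac{1}{- 2 \left(-3 - -3\right) + 100} = \frac{1}{- 2 \left(-3 + 3\right) + 100} = \frac{1}{\left(-2\right) 0 + 100} = \frac{1}{0 + 100} = \frac{1}{100}$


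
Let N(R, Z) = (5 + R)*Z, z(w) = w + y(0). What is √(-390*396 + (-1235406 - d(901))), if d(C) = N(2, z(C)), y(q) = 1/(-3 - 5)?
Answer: I*√22338434/4 ≈ 1181.6*I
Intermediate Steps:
y(q) = -⅛ (y(q) = 1/(-8) = -⅛)
z(w) = -⅛ + w (z(w) = w - ⅛ = -⅛ + w)
N(R, Z) = Z*(5 + R)
d(C) = -7/8 + 7*C (d(C) = (-⅛ + C)*(5 + 2) = (-⅛ + C)*7 = -7/8 + 7*C)
√(-390*396 + (-1235406 - d(901))) = √(-390*396 + (-1235406 - (-7/8 + 7*901))) = √(-154440 + (-1235406 - (-7/8 + 6307))) = √(-154440 + (-1235406 - 1*50449/8)) = √(-154440 + (-1235406 - 50449/8)) = √(-154440 - 9933697/8) = √(-11169217/8) = I*√22338434/4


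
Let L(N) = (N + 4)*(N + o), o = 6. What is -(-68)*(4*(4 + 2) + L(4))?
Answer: 7072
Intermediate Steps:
L(N) = (4 + N)*(6 + N) (L(N) = (N + 4)*(N + 6) = (4 + N)*(6 + N))
-(-68)*(4*(4 + 2) + L(4)) = -(-68)*(4*(4 + 2) + (24 + 4² + 10*4)) = -(-68)*(4*6 + (24 + 16 + 40)) = -(-68)*(24 + 80) = -(-68)*104 = -1*(-7072) = 7072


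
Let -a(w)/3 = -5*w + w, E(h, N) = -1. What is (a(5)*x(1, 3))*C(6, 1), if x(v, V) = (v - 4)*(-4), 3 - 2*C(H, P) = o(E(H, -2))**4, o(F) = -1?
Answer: 720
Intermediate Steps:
a(w) = 12*w (a(w) = -3*(-5*w + w) = -(-12)*w = 12*w)
C(H, P) = 1 (C(H, P) = 3/2 - 1/2*(-1)**4 = 3/2 - 1/2*1 = 3/2 - 1/2 = 1)
x(v, V) = 16 - 4*v (x(v, V) = (-4 + v)*(-4) = 16 - 4*v)
(a(5)*x(1, 3))*C(6, 1) = ((12*5)*(16 - 4*1))*1 = (60*(16 - 4))*1 = (60*12)*1 = 720*1 = 720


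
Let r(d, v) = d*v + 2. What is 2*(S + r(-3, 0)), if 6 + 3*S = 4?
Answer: 8/3 ≈ 2.6667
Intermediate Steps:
r(d, v) = 2 + d*v
S = -⅔ (S = -2 + (⅓)*4 = -2 + 4/3 = -⅔ ≈ -0.66667)
2*(S + r(-3, 0)) = 2*(-⅔ + (2 - 3*0)) = 2*(-⅔ + (2 + 0)) = 2*(-⅔ + 2) = 2*(4/3) = 8/3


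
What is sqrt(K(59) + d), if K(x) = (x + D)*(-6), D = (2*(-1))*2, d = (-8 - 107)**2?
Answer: sqrt(12895) ≈ 113.56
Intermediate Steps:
d = 13225 (d = (-115)**2 = 13225)
D = -4 (D = -2*2 = -4)
K(x) = 24 - 6*x (K(x) = (x - 4)*(-6) = (-4 + x)*(-6) = 24 - 6*x)
sqrt(K(59) + d) = sqrt((24 - 6*59) + 13225) = sqrt((24 - 354) + 13225) = sqrt(-330 + 13225) = sqrt(12895)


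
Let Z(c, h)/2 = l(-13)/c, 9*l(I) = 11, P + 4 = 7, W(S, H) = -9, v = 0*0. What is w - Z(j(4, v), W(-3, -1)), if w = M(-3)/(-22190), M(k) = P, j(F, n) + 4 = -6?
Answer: 48791/199710 ≈ 0.24431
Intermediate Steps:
v = 0
P = 3 (P = -4 + 7 = 3)
j(F, n) = -10 (j(F, n) = -4 - 6 = -10)
M(k) = 3
l(I) = 11/9 (l(I) = (1/9)*11 = 11/9)
Z(c, h) = 22/(9*c) (Z(c, h) = 2*(11/(9*c)) = 22/(9*c))
w = -3/22190 (w = 3/(-22190) = 3*(-1/22190) = -3/22190 ≈ -0.00013520)
w - Z(j(4, v), W(-3, -1)) = -3/22190 - 22/(9*(-10)) = -3/22190 - 22*(-1)/(9*10) = -3/22190 - 1*(-11/45) = -3/22190 + 11/45 = 48791/199710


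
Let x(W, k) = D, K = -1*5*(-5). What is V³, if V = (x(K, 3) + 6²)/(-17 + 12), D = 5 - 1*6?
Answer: -343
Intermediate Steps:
K = 25 (K = -5*(-5) = 25)
D = -1 (D = 5 - 6 = -1)
x(W, k) = -1
V = -7 (V = (-1 + 6²)/(-17 + 12) = (-1 + 36)/(-5) = 35*(-⅕) = -7)
V³ = (-7)³ = -343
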